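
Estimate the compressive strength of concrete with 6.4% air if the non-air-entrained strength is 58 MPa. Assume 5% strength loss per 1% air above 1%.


Strength loss = (6.4 - 1) * 5 = 27.0%
f'c = 58 * (1 - 27.0/100)
= 42.34 MPa

42.34


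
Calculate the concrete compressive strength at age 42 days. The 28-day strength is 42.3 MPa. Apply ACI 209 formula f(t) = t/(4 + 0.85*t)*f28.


f(42) = 42 / (4 + 0.85 * 42) * 42.3
= 42 / 39.7 * 42.3
= 44.75 MPa

44.75


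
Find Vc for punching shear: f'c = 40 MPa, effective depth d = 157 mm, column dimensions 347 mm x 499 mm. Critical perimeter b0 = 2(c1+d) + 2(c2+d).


b0 = 2*(347 + 157) + 2*(499 + 157) = 2320 mm
Vc = 0.33 * sqrt(40) * 2320 * 157 / 1000
= 760.21 kN

760.21


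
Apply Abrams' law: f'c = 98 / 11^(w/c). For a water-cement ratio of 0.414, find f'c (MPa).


f'c = 98 / 11^0.414
= 98 / 2.699
= 36.32 MPa

36.32


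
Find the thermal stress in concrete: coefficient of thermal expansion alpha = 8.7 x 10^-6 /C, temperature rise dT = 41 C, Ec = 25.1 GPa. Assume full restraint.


sigma = alpha * dT * Ec
= 8.7e-6 * 41 * 25.1 * 1000
= 8.953 MPa

8.953


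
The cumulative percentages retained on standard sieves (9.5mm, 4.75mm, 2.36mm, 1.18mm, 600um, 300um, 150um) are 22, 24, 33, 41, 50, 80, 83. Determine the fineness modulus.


FM = sum(cumulative % retained) / 100
= 333 / 100
= 3.33

3.33


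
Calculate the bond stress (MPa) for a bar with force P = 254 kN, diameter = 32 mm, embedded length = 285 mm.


u = P / (pi * db * ld)
= 254 * 1000 / (pi * 32 * 285)
= 8.865 MPa

8.865


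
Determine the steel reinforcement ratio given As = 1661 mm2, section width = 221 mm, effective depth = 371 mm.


rho = As / (b * d)
= 1661 / (221 * 371)
= 0.0203

0.0203


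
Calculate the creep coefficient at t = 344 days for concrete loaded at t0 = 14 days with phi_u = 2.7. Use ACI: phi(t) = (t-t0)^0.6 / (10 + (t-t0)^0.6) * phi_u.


dt = 344 - 14 = 330
phi = 330^0.6 / (10 + 330^0.6) * 2.7
= 2.064

2.064


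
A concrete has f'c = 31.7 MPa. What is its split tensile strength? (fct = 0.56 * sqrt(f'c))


fct = 0.56 * sqrt(31.7)
= 0.56 * 5.63
= 3.153 MPa

3.153


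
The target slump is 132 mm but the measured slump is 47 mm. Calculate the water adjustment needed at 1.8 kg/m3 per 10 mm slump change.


Difference = 132 - 47 = 85 mm
Water adjustment = 85 * 1.8 / 10 = 15.3 kg/m3

15.3


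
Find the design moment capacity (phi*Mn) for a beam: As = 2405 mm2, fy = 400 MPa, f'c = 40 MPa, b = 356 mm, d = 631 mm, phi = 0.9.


a = As * fy / (0.85 * f'c * b)
= 2405 * 400 / (0.85 * 40 * 356)
= 79.4779 mm
Mn = As * fy * (d - a/2) / 10^6
= 568.7932 kN-m
phi*Mn = 0.9 * 568.7932 = 511.91 kN-m

511.91


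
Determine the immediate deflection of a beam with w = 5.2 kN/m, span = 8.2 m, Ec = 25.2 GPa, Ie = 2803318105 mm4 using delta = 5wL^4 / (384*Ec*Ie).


Convert: L = 8.2 m = 8200 mm, Ec = 25.2 GPa = 25200 MPa
delta = 5 * 5.2 * 8200^4 / (384 * 25200 * 2803318105)
= 4.33 mm

4.33


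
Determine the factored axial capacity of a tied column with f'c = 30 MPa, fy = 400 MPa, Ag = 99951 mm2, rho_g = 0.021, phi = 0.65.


Ast = rho * Ag = 0.021 * 99951 = 2098.971 mm2
phi*Pn = 0.65 * 0.80 * (0.85 * 30 * (99951 - 2098.971) + 400 * 2098.971) / 1000
= 1734.1 kN

1734.1


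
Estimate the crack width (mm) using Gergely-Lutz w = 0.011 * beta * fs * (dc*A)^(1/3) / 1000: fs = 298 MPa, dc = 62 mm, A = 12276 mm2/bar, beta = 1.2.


w = 0.011 * beta * fs * (dc * A)^(1/3) / 1000
= 0.011 * 1.2 * 298 * (62 * 12276)^(1/3) / 1000
= 0.359 mm

0.359


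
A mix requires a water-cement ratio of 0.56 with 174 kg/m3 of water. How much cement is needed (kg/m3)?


Cement = water / (w/c)
= 174 / 0.56
= 310.7 kg/m3

310.7


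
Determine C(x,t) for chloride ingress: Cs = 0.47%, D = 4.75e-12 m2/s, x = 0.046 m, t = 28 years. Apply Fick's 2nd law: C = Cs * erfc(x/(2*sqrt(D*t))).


t_seconds = 28 * 365.25 * 24 * 3600 = 883612800.0 s
arg = 0.046 / (2 * sqrt(4.75e-12 * 883612800.0))
= 0.355
erfc(0.355) = 0.6156
C = 0.47 * 0.6156 = 0.2893%

0.2893


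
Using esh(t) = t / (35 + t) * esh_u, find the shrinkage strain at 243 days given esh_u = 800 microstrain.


esh(243) = 243 / (35 + 243) * 800
= 243 / 278 * 800
= 699.3 microstrain

699.3


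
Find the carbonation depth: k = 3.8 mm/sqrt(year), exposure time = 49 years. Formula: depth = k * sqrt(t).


depth = k * sqrt(t)
= 3.8 * sqrt(49)
= 26.6 mm

26.6


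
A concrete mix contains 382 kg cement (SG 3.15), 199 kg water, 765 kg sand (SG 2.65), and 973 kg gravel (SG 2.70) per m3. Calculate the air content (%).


Vol cement = 382 / (3.15 * 1000) = 0.12127 m3
Vol water = 199 / 1000 = 0.199 m3
Vol sand = 765 / (2.65 * 1000) = 0.288679 m3
Vol gravel = 973 / (2.70 * 1000) = 0.36037 m3
Total solid + water volume = 0.969319 m3
Air = (1 - 0.969319) * 100 = 3.07%

3.07


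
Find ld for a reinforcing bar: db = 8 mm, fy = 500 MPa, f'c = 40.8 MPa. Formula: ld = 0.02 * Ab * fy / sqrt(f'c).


Ab = pi * 8^2 / 4 = 50.265 mm2
ld = 0.02 * 50.265 * 500 / sqrt(40.8)
= 78.7 mm

78.7


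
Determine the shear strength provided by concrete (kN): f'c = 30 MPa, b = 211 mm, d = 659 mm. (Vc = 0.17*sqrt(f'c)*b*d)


Vc = 0.17 * sqrt(30) * 211 * 659 / 1000
= 129.47 kN

129.47


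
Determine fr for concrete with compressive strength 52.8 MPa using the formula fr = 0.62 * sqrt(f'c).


fr = 0.62 * sqrt(52.8)
= 4.505 MPa

4.505


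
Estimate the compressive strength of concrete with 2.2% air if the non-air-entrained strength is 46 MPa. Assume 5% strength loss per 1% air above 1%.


Strength loss = (2.2 - 1) * 5 = 6.0%
f'c = 46 * (1 - 6.0/100)
= 43.24 MPa

43.24


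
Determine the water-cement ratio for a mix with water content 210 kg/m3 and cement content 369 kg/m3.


w/c = water / cement
w/c = 210 / 369 = 0.569

0.569


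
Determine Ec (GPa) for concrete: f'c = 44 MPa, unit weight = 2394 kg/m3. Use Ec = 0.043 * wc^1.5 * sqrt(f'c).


Ec = 0.043 * 2394^1.5 * sqrt(44) / 1000
= 33.41 GPa

33.41


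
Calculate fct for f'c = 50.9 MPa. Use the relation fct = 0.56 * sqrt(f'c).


fct = 0.56 * sqrt(50.9)
= 0.56 * 7.134
= 3.995 MPa

3.995


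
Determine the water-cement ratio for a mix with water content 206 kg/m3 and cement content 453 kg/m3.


w/c = water / cement
w/c = 206 / 453 = 0.455

0.455


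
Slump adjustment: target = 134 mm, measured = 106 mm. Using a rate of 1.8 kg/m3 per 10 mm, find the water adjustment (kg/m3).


Difference = 134 - 106 = 28 mm
Water adjustment = 28 * 1.8 / 10 = 5.0 kg/m3

5.0


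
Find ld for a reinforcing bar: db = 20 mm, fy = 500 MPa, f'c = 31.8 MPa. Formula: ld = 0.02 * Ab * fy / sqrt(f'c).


Ab = pi * 20^2 / 4 = 314.159 mm2
ld = 0.02 * 314.159 * 500 / sqrt(31.8)
= 557.1 mm

557.1


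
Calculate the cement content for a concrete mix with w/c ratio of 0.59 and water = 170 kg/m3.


Cement = water / (w/c)
= 170 / 0.59
= 288.1 kg/m3

288.1


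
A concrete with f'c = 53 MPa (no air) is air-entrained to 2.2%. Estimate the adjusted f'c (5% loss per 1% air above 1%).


Strength loss = (2.2 - 1) * 5 = 6.0%
f'c = 53 * (1 - 6.0/100)
= 49.82 MPa

49.82


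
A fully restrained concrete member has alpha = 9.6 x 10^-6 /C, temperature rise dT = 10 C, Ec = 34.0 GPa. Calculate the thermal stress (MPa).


sigma = alpha * dT * Ec
= 9.6e-6 * 10 * 34.0 * 1000
= 3.264 MPa

3.264


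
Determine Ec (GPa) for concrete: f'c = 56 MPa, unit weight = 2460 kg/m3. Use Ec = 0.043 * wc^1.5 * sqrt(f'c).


Ec = 0.043 * 2460^1.5 * sqrt(56) / 1000
= 39.26 GPa

39.26


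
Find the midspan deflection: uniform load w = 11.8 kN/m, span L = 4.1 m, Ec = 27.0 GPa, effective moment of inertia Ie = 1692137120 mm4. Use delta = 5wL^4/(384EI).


Convert: L = 4.1 m = 4100 mm, Ec = 27.0 GPa = 27000 MPa
delta = 5 * 11.8 * 4100^4 / (384 * 27000 * 1692137120)
= 0.95 mm

0.95


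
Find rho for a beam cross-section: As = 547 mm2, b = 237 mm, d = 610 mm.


rho = As / (b * d)
= 547 / (237 * 610)
= 0.0038

0.0038


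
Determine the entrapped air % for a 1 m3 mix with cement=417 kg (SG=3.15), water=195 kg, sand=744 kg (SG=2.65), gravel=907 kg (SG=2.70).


Vol cement = 417 / (3.15 * 1000) = 0.132381 m3
Vol water = 195 / 1000 = 0.195 m3
Vol sand = 744 / (2.65 * 1000) = 0.280755 m3
Vol gravel = 907 / (2.70 * 1000) = 0.335926 m3
Total solid + water volume = 0.944062 m3
Air = (1 - 0.944062) * 100 = 5.59%

5.59


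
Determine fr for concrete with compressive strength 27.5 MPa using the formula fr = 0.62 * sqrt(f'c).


fr = 0.62 * sqrt(27.5)
= 3.251 MPa

3.251


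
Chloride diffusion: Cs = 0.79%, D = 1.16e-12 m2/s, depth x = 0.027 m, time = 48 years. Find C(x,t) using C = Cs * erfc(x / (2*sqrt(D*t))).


t_seconds = 48 * 365.25 * 24 * 3600 = 1514764800.0 s
arg = 0.027 / (2 * sqrt(1.16e-12 * 1514764800.0))
= 0.3221
erfc(0.3221) = 0.6488
C = 0.79 * 0.6488 = 0.5125%

0.5125


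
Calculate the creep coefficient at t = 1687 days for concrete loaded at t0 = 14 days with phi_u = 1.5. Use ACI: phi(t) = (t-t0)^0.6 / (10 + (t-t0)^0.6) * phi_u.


dt = 1687 - 14 = 1673
phi = 1673^0.6 / (10 + 1673^0.6) * 1.5
= 1.344

1.344


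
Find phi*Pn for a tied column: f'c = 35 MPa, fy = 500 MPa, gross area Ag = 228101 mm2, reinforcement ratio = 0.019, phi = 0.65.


Ast = rho * Ag = 0.019 * 228101 = 4333.919 mm2
phi*Pn = 0.65 * 0.80 * (0.85 * 35 * (228101 - 4333.919) + 500 * 4333.919) / 1000
= 4588.5 kN

4588.5


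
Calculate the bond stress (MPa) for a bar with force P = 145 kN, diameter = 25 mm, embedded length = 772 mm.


u = P / (pi * db * ld)
= 145 * 1000 / (pi * 25 * 772)
= 2.391 MPa

2.391


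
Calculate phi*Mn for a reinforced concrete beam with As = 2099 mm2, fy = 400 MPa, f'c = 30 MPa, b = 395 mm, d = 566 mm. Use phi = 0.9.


a = As * fy / (0.85 * f'c * b)
= 2099 * 400 / (0.85 * 30 * 395)
= 83.3557 mm
Mn = As * fy * (d - a/2) / 10^6
= 440.2209 kN-m
phi*Mn = 0.9 * 440.2209 = 396.2 kN-m

396.2


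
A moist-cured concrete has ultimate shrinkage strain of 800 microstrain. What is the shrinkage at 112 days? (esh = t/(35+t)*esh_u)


esh(112) = 112 / (35 + 112) * 800
= 112 / 147 * 800
= 609.5 microstrain

609.5


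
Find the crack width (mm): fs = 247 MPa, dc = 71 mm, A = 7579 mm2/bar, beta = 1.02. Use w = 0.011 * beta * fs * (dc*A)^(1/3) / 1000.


w = 0.011 * beta * fs * (dc * A)^(1/3) / 1000
= 0.011 * 1.02 * 247 * (71 * 7579)^(1/3) / 1000
= 0.225 mm

0.225


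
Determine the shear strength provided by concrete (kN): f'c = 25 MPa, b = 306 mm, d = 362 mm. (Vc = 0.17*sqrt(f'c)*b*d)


Vc = 0.17 * sqrt(25) * 306 * 362 / 1000
= 94.16 kN

94.16


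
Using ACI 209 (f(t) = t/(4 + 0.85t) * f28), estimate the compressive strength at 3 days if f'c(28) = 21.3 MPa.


f(3) = 3 / (4 + 0.85 * 3) * 21.3
= 3 / 6.55 * 21.3
= 9.76 MPa

9.76


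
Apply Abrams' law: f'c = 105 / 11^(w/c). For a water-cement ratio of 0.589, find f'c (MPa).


f'c = 105 / 11^0.589
= 105 / 4.106
= 25.57 MPa

25.57


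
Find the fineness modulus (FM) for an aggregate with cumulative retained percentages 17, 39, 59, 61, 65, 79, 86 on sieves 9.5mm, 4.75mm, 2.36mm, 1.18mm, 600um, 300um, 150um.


FM = sum(cumulative % retained) / 100
= 406 / 100
= 4.06

4.06


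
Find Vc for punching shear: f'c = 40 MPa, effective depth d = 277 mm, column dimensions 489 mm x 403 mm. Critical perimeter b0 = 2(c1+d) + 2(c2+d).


b0 = 2*(489 + 277) + 2*(403 + 277) = 2892 mm
Vc = 0.33 * sqrt(40) * 2892 * 277 / 1000
= 1671.95 kN

1671.95


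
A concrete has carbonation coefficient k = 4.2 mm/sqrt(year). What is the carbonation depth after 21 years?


depth = k * sqrt(t)
= 4.2 * sqrt(21)
= 19.25 mm

19.25


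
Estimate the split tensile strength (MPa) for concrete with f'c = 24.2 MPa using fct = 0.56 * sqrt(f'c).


fct = 0.56 * sqrt(24.2)
= 0.56 * 4.919
= 2.755 MPa

2.755


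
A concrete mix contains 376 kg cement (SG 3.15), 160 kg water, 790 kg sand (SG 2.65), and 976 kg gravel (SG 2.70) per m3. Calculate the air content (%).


Vol cement = 376 / (3.15 * 1000) = 0.119365 m3
Vol water = 160 / 1000 = 0.16 m3
Vol sand = 790 / (2.65 * 1000) = 0.298113 m3
Vol gravel = 976 / (2.70 * 1000) = 0.361481 m3
Total solid + water volume = 0.93896 m3
Air = (1 - 0.93896) * 100 = 6.1%

6.1


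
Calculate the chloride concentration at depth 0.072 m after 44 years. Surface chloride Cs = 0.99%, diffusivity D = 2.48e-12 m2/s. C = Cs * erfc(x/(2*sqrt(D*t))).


t_seconds = 44 * 365.25 * 24 * 3600 = 1388534400.0 s
arg = 0.072 / (2 * sqrt(2.48e-12 * 1388534400.0))
= 0.6135
erfc(0.6135) = 0.3856
C = 0.99 * 0.3856 = 0.3818%

0.3818


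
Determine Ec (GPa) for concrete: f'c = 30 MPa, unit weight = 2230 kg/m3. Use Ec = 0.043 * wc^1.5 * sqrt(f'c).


Ec = 0.043 * 2230^1.5 * sqrt(30) / 1000
= 24.8 GPa

24.8


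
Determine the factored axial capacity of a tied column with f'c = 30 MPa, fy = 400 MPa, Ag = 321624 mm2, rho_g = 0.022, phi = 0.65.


Ast = rho * Ag = 0.022 * 321624 = 7075.728 mm2
phi*Pn = 0.65 * 0.80 * (0.85 * 30 * (321624 - 7075.728) + 400 * 7075.728) / 1000
= 5642.66 kN

5642.66


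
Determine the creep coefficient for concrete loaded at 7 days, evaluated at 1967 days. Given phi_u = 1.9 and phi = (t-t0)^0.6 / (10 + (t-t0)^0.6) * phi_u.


dt = 1967 - 7 = 1960
phi = 1960^0.6 / (10 + 1960^0.6) * 1.9
= 1.718

1.718


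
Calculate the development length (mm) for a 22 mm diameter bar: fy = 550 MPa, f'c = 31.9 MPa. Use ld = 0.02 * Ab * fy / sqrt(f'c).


Ab = pi * 22^2 / 4 = 380.133 mm2
ld = 0.02 * 380.133 * 550 / sqrt(31.9)
= 740.3 mm

740.3


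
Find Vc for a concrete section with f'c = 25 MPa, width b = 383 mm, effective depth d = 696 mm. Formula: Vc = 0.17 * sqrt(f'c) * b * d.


Vc = 0.17 * sqrt(25) * 383 * 696 / 1000
= 226.58 kN

226.58


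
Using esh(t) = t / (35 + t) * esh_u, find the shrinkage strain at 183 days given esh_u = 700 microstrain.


esh(183) = 183 / (35 + 183) * 700
= 183 / 218 * 700
= 587.6 microstrain

587.6


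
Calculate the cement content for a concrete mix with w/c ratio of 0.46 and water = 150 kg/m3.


Cement = water / (w/c)
= 150 / 0.46
= 326.1 kg/m3

326.1


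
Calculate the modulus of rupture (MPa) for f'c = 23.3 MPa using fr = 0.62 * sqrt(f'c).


fr = 0.62 * sqrt(23.3)
= 2.993 MPa

2.993


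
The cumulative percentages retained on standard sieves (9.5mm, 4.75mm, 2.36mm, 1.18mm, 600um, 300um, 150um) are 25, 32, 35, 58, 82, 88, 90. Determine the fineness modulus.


FM = sum(cumulative % retained) / 100
= 410 / 100
= 4.1

4.1


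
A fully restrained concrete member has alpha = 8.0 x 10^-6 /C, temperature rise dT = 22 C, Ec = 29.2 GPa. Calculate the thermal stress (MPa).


sigma = alpha * dT * Ec
= 8.0e-6 * 22 * 29.2 * 1000
= 5.139 MPa

5.139


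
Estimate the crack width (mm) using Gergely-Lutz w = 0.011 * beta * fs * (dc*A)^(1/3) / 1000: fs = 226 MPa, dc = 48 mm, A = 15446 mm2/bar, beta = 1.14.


w = 0.011 * beta * fs * (dc * A)^(1/3) / 1000
= 0.011 * 1.14 * 226 * (48 * 15446)^(1/3) / 1000
= 0.257 mm

0.257


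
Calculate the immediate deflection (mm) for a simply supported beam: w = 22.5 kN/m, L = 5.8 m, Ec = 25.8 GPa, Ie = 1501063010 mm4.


Convert: L = 5.8 m = 5800 mm, Ec = 25.8 GPa = 25800 MPa
delta = 5 * 22.5 * 5800^4 / (384 * 25800 * 1501063010)
= 8.56 mm

8.56


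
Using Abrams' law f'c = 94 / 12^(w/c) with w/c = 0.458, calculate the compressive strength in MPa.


f'c = 94 / 12^0.458
= 94 / 3.121
= 30.12 MPa

30.12


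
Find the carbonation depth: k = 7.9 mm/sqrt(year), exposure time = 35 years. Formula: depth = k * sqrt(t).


depth = k * sqrt(t)
= 7.9 * sqrt(35)
= 46.74 mm

46.74


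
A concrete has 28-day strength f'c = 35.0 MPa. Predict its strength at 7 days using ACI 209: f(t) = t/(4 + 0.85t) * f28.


f(7) = 7 / (4 + 0.85 * 7) * 35.0
= 7 / 9.95 * 35.0
= 24.62 MPa

24.62


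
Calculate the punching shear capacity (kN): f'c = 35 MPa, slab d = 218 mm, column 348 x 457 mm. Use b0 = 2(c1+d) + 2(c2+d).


b0 = 2*(348 + 218) + 2*(457 + 218) = 2482 mm
Vc = 0.33 * sqrt(35) * 2482 * 218 / 1000
= 1056.35 kN

1056.35


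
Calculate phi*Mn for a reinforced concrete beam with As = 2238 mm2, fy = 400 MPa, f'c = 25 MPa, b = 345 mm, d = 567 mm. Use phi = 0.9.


a = As * fy / (0.85 * f'c * b)
= 2238 * 400 / (0.85 * 25 * 345)
= 122.1074 mm
Mn = As * fy * (d - a/2) / 10^6
= 452.9231 kN-m
phi*Mn = 0.9 * 452.9231 = 407.63 kN-m

407.63


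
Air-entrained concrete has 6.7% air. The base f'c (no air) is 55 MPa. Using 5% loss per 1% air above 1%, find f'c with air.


Strength loss = (6.7 - 1) * 5 = 28.5%
f'c = 55 * (1 - 28.5/100)
= 39.33 MPa

39.33


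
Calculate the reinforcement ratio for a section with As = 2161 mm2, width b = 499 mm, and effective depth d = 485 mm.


rho = As / (b * d)
= 2161 / (499 * 485)
= 0.0089

0.0089


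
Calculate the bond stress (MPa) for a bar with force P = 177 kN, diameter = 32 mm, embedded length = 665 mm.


u = P / (pi * db * ld)
= 177 * 1000 / (pi * 32 * 665)
= 2.648 MPa

2.648


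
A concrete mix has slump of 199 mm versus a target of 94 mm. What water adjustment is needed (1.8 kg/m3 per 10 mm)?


Difference = 94 - 199 = -105 mm
Water adjustment = -105 * 1.8 / 10 = -18.9 kg/m3

-18.9


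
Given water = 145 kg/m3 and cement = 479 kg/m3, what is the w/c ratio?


w/c = water / cement
w/c = 145 / 479 = 0.303

0.303


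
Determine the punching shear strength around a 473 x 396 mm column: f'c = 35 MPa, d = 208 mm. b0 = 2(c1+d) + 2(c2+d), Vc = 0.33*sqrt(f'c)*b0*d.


b0 = 2*(473 + 208) + 2*(396 + 208) = 2570 mm
Vc = 0.33 * sqrt(35) * 2570 * 208 / 1000
= 1043.62 kN

1043.62


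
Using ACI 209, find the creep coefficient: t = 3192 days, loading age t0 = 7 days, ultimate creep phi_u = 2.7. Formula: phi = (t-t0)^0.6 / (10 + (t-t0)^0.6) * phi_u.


dt = 3192 - 7 = 3185
phi = 3185^0.6 / (10 + 3185^0.6) * 2.7
= 2.502

2.502


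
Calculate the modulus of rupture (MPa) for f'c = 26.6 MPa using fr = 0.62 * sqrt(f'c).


fr = 0.62 * sqrt(26.6)
= 3.198 MPa

3.198


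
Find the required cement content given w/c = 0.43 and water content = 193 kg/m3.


Cement = water / (w/c)
= 193 / 0.43
= 448.8 kg/m3

448.8


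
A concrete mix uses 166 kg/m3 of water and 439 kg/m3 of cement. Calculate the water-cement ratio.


w/c = water / cement
w/c = 166 / 439 = 0.378

0.378


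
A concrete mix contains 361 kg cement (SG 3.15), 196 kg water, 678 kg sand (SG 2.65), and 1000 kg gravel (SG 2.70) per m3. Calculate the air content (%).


Vol cement = 361 / (3.15 * 1000) = 0.114603 m3
Vol water = 196 / 1000 = 0.196 m3
Vol sand = 678 / (2.65 * 1000) = 0.255849 m3
Vol gravel = 1000 / (2.70 * 1000) = 0.37037 m3
Total solid + water volume = 0.936823 m3
Air = (1 - 0.936823) * 100 = 6.32%

6.32


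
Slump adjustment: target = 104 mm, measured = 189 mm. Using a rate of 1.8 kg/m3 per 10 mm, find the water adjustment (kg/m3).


Difference = 104 - 189 = -85 mm
Water adjustment = -85 * 1.8 / 10 = -15.3 kg/m3

-15.3


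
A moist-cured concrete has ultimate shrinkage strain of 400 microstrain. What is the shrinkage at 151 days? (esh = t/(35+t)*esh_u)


esh(151) = 151 / (35 + 151) * 400
= 151 / 186 * 400
= 324.7 microstrain

324.7


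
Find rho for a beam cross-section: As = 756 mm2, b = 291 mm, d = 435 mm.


rho = As / (b * d)
= 756 / (291 * 435)
= 0.006

0.006


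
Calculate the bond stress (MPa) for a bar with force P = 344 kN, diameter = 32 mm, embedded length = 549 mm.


u = P / (pi * db * ld)
= 344 * 1000 / (pi * 32 * 549)
= 6.233 MPa

6.233


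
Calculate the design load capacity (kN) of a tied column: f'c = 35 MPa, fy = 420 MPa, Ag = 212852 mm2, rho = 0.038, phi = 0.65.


Ast = rho * Ag = 0.038 * 212852 = 8088.376 mm2
phi*Pn = 0.65 * 0.80 * (0.85 * 35 * (212852 - 8088.376) + 420 * 8088.376) / 1000
= 4934.19 kN

4934.19


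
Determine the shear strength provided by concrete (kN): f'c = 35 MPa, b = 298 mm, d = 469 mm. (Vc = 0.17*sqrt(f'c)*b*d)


Vc = 0.17 * sqrt(35) * 298 * 469 / 1000
= 140.56 kN

140.56


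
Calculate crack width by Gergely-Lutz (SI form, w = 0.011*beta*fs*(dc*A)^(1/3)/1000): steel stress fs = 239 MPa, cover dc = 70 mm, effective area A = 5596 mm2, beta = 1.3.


w = 0.011 * beta * fs * (dc * A)^(1/3) / 1000
= 0.011 * 1.3 * 239 * (70 * 5596)^(1/3) / 1000
= 0.25 mm

0.25


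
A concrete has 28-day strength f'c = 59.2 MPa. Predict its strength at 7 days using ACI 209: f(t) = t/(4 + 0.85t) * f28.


f(7) = 7 / (4 + 0.85 * 7) * 59.2
= 7 / 9.95 * 59.2
= 41.65 MPa

41.65


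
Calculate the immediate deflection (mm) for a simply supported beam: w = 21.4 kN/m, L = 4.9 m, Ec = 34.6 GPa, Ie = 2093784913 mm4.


Convert: L = 4.9 m = 4900 mm, Ec = 34.6 GPa = 34600 MPa
delta = 5 * 21.4 * 4900^4 / (384 * 34600 * 2093784913)
= 2.22 mm

2.22


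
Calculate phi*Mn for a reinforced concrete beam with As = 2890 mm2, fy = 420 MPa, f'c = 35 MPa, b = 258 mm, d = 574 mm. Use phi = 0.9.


a = As * fy / (0.85 * f'c * b)
= 2890 * 420 / (0.85 * 35 * 258)
= 158.1395 mm
Mn = As * fy * (d - a/2) / 10^6
= 600.7463 kN-m
phi*Mn = 0.9 * 600.7463 = 540.67 kN-m

540.67


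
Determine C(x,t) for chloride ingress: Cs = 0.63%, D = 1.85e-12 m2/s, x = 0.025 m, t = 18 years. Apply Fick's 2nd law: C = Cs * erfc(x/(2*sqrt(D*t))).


t_seconds = 18 * 365.25 * 24 * 3600 = 568036800.0 s
arg = 0.025 / (2 * sqrt(1.85e-12 * 568036800.0))
= 0.3856
erfc(0.3856) = 0.5855
C = 0.63 * 0.5855 = 0.3689%

0.3689


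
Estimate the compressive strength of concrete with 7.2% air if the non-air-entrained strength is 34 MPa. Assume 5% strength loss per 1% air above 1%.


Strength loss = (7.2 - 1) * 5 = 31.0%
f'c = 34 * (1 - 31.0/100)
= 23.46 MPa

23.46


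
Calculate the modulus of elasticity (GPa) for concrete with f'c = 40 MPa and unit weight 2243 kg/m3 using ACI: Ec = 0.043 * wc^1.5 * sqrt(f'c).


Ec = 0.043 * 2243^1.5 * sqrt(40) / 1000
= 28.89 GPa

28.89


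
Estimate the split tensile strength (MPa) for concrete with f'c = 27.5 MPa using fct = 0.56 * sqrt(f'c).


fct = 0.56 * sqrt(27.5)
= 0.56 * 5.244
= 2.937 MPa

2.937


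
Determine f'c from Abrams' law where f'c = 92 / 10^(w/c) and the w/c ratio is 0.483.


f'c = 92 / 10^0.483
= 92 / 3.041
= 30.25 MPa

30.25


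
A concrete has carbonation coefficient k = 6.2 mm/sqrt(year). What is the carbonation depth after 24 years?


depth = k * sqrt(t)
= 6.2 * sqrt(24)
= 30.37 mm

30.37


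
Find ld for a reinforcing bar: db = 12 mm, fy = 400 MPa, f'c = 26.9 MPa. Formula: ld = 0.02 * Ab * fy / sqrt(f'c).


Ab = pi * 12^2 / 4 = 113.097 mm2
ld = 0.02 * 113.097 * 400 / sqrt(26.9)
= 174.4 mm

174.4


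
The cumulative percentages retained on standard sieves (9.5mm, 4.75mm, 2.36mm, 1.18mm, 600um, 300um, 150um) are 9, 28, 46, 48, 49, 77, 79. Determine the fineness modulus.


FM = sum(cumulative % retained) / 100
= 336 / 100
= 3.36

3.36


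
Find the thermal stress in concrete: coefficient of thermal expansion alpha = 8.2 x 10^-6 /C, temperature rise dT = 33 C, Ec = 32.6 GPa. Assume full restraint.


sigma = alpha * dT * Ec
= 8.2e-6 * 33 * 32.6 * 1000
= 8.822 MPa

8.822


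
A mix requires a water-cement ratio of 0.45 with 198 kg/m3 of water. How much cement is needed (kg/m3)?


Cement = water / (w/c)
= 198 / 0.45
= 440.0 kg/m3

440.0


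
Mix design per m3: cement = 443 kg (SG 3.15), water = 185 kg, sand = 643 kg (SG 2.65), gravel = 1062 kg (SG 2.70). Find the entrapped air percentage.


Vol cement = 443 / (3.15 * 1000) = 0.140635 m3
Vol water = 185 / 1000 = 0.185 m3
Vol sand = 643 / (2.65 * 1000) = 0.242642 m3
Vol gravel = 1062 / (2.70 * 1000) = 0.393333 m3
Total solid + water volume = 0.96161 m3
Air = (1 - 0.96161) * 100 = 3.84%

3.84


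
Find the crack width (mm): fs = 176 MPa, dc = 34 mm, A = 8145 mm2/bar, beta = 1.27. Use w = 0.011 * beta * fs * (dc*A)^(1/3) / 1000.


w = 0.011 * beta * fs * (dc * A)^(1/3) / 1000
= 0.011 * 1.27 * 176 * (34 * 8145)^(1/3) / 1000
= 0.16 mm

0.16


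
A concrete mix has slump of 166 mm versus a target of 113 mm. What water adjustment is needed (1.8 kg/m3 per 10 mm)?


Difference = 113 - 166 = -53 mm
Water adjustment = -53 * 1.8 / 10 = -9.5 kg/m3

-9.5


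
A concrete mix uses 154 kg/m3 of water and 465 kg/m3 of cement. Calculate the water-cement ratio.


w/c = water / cement
w/c = 154 / 465 = 0.331

0.331


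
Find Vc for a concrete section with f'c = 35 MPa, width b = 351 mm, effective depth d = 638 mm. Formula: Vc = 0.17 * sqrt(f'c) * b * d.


Vc = 0.17 * sqrt(35) * 351 * 638 / 1000
= 225.22 kN

225.22


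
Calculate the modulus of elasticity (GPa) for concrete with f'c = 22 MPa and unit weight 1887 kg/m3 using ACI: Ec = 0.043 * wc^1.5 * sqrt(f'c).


Ec = 0.043 * 1887^1.5 * sqrt(22) / 1000
= 16.53 GPa

16.53


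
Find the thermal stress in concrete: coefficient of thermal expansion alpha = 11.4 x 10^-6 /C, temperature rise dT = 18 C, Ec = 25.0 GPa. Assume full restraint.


sigma = alpha * dT * Ec
= 11.4e-6 * 18 * 25.0 * 1000
= 5.13 MPa

5.13


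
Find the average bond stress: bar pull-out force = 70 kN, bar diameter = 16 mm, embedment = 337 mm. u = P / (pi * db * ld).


u = P / (pi * db * ld)
= 70 * 1000 / (pi * 16 * 337)
= 4.132 MPa

4.132


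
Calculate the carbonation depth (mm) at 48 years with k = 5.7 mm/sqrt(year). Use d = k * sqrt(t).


depth = k * sqrt(t)
= 5.7 * sqrt(48)
= 39.49 mm

39.49


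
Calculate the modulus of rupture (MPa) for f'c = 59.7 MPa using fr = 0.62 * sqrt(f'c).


fr = 0.62 * sqrt(59.7)
= 4.79 MPa

4.79


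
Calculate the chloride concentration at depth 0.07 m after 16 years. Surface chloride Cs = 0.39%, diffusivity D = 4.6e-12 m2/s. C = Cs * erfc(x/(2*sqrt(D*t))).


t_seconds = 16 * 365.25 * 24 * 3600 = 504921600.0 s
arg = 0.07 / (2 * sqrt(4.6e-12 * 504921600.0))
= 0.7262
erfc(0.7262) = 0.3044
C = 0.39 * 0.3044 = 0.1187%

0.1187


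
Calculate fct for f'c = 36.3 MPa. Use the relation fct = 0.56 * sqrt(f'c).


fct = 0.56 * sqrt(36.3)
= 0.56 * 6.025
= 3.374 MPa

3.374


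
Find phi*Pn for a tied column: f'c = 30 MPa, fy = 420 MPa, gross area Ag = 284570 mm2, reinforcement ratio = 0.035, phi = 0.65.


Ast = rho * Ag = 0.035 * 284570 = 9959.95 mm2
phi*Pn = 0.65 * 0.80 * (0.85 * 30 * (284570 - 9959.95) + 420 * 9959.95) / 1000
= 5816.58 kN

5816.58


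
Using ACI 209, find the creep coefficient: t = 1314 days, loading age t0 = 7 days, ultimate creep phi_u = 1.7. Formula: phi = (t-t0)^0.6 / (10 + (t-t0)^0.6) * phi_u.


dt = 1314 - 7 = 1307
phi = 1307^0.6 / (10 + 1307^0.6) * 1.7
= 1.498

1.498


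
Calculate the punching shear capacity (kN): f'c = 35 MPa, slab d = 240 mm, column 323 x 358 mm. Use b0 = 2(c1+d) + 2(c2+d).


b0 = 2*(323 + 240) + 2*(358 + 240) = 2322 mm
Vc = 0.33 * sqrt(35) * 2322 * 240 / 1000
= 1087.98 kN

1087.98


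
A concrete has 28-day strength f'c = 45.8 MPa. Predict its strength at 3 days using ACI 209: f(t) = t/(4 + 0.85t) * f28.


f(3) = 3 / (4 + 0.85 * 3) * 45.8
= 3 / 6.55 * 45.8
= 20.98 MPa

20.98


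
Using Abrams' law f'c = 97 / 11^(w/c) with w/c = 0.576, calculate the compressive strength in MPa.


f'c = 97 / 11^0.576
= 97 / 3.98
= 24.37 MPa

24.37


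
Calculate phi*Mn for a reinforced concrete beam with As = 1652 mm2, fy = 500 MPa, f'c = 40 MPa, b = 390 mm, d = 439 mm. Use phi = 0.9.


a = As * fy / (0.85 * f'c * b)
= 1652 * 500 / (0.85 * 40 * 390)
= 62.2926 mm
Mn = As * fy * (d - a/2) / 10^6
= 336.8872 kN-m
phi*Mn = 0.9 * 336.8872 = 303.2 kN-m

303.2


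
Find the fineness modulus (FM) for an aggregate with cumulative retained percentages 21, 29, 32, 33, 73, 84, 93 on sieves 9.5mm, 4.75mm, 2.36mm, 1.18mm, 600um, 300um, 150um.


FM = sum(cumulative % retained) / 100
= 365 / 100
= 3.65

3.65


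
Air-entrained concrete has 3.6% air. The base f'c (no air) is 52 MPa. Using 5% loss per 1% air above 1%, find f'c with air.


Strength loss = (3.6 - 1) * 5 = 13.0%
f'c = 52 * (1 - 13.0/100)
= 45.24 MPa

45.24


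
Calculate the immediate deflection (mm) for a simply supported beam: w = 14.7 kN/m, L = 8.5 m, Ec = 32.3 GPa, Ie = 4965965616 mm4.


Convert: L = 8.5 m = 8500 mm, Ec = 32.3 GPa = 32300 MPa
delta = 5 * 14.7 * 8500^4 / (384 * 32300 * 4965965616)
= 6.23 mm

6.23


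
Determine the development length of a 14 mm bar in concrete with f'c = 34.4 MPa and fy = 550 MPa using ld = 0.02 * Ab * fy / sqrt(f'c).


Ab = pi * 14^2 / 4 = 153.938 mm2
ld = 0.02 * 153.938 * 550 / sqrt(34.4)
= 288.7 mm

288.7


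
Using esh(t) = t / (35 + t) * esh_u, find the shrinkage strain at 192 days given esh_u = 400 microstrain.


esh(192) = 192 / (35 + 192) * 400
= 192 / 227 * 400
= 338.3 microstrain

338.3


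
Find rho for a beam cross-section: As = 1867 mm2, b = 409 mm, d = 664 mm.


rho = As / (b * d)
= 1867 / (409 * 664)
= 0.0069

0.0069


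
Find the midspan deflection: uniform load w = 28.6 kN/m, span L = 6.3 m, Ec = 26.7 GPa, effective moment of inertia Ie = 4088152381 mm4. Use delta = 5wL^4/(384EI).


Convert: L = 6.3 m = 6300 mm, Ec = 26.7 GPa = 26700 MPa
delta = 5 * 28.6 * 6300^4 / (384 * 26700 * 4088152381)
= 5.37 mm

5.37


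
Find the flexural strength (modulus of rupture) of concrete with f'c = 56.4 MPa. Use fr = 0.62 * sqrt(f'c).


fr = 0.62 * sqrt(56.4)
= 4.656 MPa

4.656


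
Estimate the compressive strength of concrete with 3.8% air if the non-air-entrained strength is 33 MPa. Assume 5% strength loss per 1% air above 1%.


Strength loss = (3.8 - 1) * 5 = 14.0%
f'c = 33 * (1 - 14.0/100)
= 28.38 MPa

28.38


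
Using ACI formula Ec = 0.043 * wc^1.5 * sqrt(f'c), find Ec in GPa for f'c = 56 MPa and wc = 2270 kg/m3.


Ec = 0.043 * 2270^1.5 * sqrt(56) / 1000
= 34.8 GPa

34.8


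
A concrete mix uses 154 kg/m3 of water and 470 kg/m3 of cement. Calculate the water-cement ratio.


w/c = water / cement
w/c = 154 / 470 = 0.328

0.328


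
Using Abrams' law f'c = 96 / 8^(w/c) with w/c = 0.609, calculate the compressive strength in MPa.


f'c = 96 / 8^0.609
= 96 / 3.548
= 27.06 MPa

27.06


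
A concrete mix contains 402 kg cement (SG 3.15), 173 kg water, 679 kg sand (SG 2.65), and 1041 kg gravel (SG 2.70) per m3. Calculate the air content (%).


Vol cement = 402 / (3.15 * 1000) = 0.127619 m3
Vol water = 173 / 1000 = 0.173 m3
Vol sand = 679 / (2.65 * 1000) = 0.256226 m3
Vol gravel = 1041 / (2.70 * 1000) = 0.385556 m3
Total solid + water volume = 0.942401 m3
Air = (1 - 0.942401) * 100 = 5.76%

5.76


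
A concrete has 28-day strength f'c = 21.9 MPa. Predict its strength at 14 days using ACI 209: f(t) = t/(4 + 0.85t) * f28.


f(14) = 14 / (4 + 0.85 * 14) * 21.9
= 14 / 15.9 * 21.9
= 19.28 MPa

19.28


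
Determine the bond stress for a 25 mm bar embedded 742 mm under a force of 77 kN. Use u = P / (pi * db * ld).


u = P / (pi * db * ld)
= 77 * 1000 / (pi * 25 * 742)
= 1.321 MPa

1.321


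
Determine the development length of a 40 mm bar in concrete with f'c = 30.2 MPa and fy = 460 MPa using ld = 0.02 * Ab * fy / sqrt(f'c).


Ab = pi * 40^2 / 4 = 1256.637 mm2
ld = 0.02 * 1256.637 * 460 / sqrt(30.2)
= 2103.8 mm

2103.8


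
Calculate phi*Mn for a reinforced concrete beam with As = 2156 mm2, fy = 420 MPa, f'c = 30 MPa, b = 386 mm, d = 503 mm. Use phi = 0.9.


a = As * fy / (0.85 * f'c * b)
= 2156 * 420 / (0.85 * 30 * 386)
= 91.9963 mm
Mn = As * fy * (d - a/2) / 10^6
= 413.8243 kN-m
phi*Mn = 0.9 * 413.8243 = 372.44 kN-m

372.44


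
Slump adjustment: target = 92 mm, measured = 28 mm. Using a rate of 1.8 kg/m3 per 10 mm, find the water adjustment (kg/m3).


Difference = 92 - 28 = 64 mm
Water adjustment = 64 * 1.8 / 10 = 11.5 kg/m3

11.5


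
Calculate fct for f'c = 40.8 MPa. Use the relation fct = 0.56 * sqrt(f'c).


fct = 0.56 * sqrt(40.8)
= 0.56 * 6.387
= 3.577 MPa

3.577


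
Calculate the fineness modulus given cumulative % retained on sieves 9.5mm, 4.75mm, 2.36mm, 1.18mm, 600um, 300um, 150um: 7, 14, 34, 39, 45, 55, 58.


FM = sum(cumulative % retained) / 100
= 252 / 100
= 2.52

2.52


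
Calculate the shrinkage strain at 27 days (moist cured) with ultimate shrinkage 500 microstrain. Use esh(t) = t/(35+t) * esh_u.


esh(27) = 27 / (35 + 27) * 500
= 27 / 62 * 500
= 217.7 microstrain

217.7


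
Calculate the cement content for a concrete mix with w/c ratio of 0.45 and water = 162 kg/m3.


Cement = water / (w/c)
= 162 / 0.45
= 360.0 kg/m3

360.0


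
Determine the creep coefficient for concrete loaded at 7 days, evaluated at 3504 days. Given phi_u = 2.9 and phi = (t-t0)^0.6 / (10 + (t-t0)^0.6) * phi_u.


dt = 3504 - 7 = 3497
phi = 3497^0.6 / (10 + 3497^0.6) * 2.9
= 2.698

2.698


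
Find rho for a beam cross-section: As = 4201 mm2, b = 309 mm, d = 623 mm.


rho = As / (b * d)
= 4201 / (309 * 623)
= 0.0218

0.0218


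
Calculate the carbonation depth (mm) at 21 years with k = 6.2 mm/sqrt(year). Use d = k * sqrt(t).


depth = k * sqrt(t)
= 6.2 * sqrt(21)
= 28.41 mm

28.41


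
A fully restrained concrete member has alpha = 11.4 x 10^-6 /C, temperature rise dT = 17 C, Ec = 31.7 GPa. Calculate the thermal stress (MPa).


sigma = alpha * dT * Ec
= 11.4e-6 * 17 * 31.7 * 1000
= 6.143 MPa

6.143


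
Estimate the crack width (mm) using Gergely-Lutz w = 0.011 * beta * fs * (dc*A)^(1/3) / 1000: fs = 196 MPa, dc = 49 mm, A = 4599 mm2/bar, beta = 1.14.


w = 0.011 * beta * fs * (dc * A)^(1/3) / 1000
= 0.011 * 1.14 * 196 * (49 * 4599)^(1/3) / 1000
= 0.15 mm

0.15


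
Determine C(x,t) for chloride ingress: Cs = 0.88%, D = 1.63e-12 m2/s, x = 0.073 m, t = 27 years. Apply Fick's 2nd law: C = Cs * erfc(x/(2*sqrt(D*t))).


t_seconds = 27 * 365.25 * 24 * 3600 = 852055200.0 s
arg = 0.073 / (2 * sqrt(1.63e-12 * 852055200.0))
= 0.9794
erfc(0.9794) = 0.166
C = 0.88 * 0.166 = 0.1461%

0.1461


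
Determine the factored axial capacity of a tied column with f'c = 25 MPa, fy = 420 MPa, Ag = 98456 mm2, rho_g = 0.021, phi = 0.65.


Ast = rho * Ag = 0.021 * 98456 = 2067.576 mm2
phi*Pn = 0.65 * 0.80 * (0.85 * 25 * (98456 - 2067.576) + 420 * 2067.576) / 1000
= 1516.65 kN

1516.65


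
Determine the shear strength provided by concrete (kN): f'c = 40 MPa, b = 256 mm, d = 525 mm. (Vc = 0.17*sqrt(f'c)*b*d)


Vc = 0.17 * sqrt(40) * 256 * 525 / 1000
= 144.5 kN

144.5


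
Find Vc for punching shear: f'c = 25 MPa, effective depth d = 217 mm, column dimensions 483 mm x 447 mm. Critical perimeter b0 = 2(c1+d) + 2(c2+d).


b0 = 2*(483 + 217) + 2*(447 + 217) = 2728 mm
Vc = 0.33 * sqrt(25) * 2728 * 217 / 1000
= 976.76 kN

976.76


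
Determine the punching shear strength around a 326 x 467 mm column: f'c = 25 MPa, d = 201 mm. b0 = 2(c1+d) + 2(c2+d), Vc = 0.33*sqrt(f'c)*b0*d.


b0 = 2*(326 + 201) + 2*(467 + 201) = 2390 mm
Vc = 0.33 * sqrt(25) * 2390 * 201 / 1000
= 792.64 kN

792.64


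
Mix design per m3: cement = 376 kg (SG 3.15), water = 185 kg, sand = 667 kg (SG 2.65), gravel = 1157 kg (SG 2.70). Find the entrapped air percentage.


Vol cement = 376 / (3.15 * 1000) = 0.119365 m3
Vol water = 185 / 1000 = 0.185 m3
Vol sand = 667 / (2.65 * 1000) = 0.251698 m3
Vol gravel = 1157 / (2.70 * 1000) = 0.428519 m3
Total solid + water volume = 0.984582 m3
Air = (1 - 0.984582) * 100 = 1.54%

1.54


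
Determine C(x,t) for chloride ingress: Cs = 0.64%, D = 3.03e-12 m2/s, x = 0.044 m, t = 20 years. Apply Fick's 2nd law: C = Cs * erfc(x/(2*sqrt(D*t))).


t_seconds = 20 * 365.25 * 24 * 3600 = 631152000.0 s
arg = 0.044 / (2 * sqrt(3.03e-12 * 631152000.0))
= 0.5031
erfc(0.5031) = 0.4768
C = 0.64 * 0.4768 = 0.3052%

0.3052


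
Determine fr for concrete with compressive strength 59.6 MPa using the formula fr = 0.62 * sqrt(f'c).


fr = 0.62 * sqrt(59.6)
= 4.786 MPa

4.786


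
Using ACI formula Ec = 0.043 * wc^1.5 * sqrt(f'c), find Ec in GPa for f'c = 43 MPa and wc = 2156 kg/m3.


Ec = 0.043 * 2156^1.5 * sqrt(43) / 1000
= 28.23 GPa

28.23


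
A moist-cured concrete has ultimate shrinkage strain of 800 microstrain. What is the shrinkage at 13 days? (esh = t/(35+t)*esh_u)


esh(13) = 13 / (35 + 13) * 800
= 13 / 48 * 800
= 216.7 microstrain

216.7


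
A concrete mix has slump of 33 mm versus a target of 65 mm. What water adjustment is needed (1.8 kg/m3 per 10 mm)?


Difference = 65 - 33 = 32 mm
Water adjustment = 32 * 1.8 / 10 = 5.8 kg/m3

5.8


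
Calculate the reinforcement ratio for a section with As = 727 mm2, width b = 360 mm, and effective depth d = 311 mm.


rho = As / (b * d)
= 727 / (360 * 311)
= 0.0065

0.0065


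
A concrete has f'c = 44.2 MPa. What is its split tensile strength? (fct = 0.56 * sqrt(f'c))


fct = 0.56 * sqrt(44.2)
= 0.56 * 6.648
= 3.723 MPa

3.723


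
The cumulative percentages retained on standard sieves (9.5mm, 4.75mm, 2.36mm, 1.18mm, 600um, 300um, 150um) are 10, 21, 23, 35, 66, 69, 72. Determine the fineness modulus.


FM = sum(cumulative % retained) / 100
= 296 / 100
= 2.96

2.96


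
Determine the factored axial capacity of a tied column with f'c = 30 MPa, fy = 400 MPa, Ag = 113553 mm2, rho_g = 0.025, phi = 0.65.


Ast = rho * Ag = 0.025 * 113553 = 2838.825 mm2
phi*Pn = 0.65 * 0.80 * (0.85 * 30 * (113553 - 2838.825) + 400 * 2838.825) / 1000
= 2058.55 kN

2058.55


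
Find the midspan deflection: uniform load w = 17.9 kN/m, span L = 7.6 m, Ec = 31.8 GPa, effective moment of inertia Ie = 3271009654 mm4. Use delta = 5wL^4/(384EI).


Convert: L = 7.6 m = 7600 mm, Ec = 31.8 GPa = 31800 MPa
delta = 5 * 17.9 * 7600^4 / (384 * 31800 * 3271009654)
= 7.48 mm

7.48


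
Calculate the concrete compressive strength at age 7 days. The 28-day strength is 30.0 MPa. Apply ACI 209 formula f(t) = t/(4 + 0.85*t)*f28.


f(7) = 7 / (4 + 0.85 * 7) * 30.0
= 7 / 9.95 * 30.0
= 21.11 MPa

21.11


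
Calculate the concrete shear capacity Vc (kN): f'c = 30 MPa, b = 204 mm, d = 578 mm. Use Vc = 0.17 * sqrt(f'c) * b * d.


Vc = 0.17 * sqrt(30) * 204 * 578 / 1000
= 109.79 kN

109.79


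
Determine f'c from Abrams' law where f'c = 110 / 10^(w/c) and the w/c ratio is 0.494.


f'c = 110 / 10^0.494
= 110 / 3.119
= 35.27 MPa

35.27


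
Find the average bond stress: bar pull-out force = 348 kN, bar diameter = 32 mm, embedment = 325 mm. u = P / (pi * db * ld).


u = P / (pi * db * ld)
= 348 * 1000 / (pi * 32 * 325)
= 10.651 MPa

10.651


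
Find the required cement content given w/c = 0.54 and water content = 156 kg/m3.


Cement = water / (w/c)
= 156 / 0.54
= 288.9 kg/m3

288.9


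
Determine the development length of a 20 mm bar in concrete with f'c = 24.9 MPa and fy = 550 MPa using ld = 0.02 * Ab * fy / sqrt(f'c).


Ab = pi * 20^2 / 4 = 314.159 mm2
ld = 0.02 * 314.159 * 550 / sqrt(24.9)
= 692.5 mm

692.5


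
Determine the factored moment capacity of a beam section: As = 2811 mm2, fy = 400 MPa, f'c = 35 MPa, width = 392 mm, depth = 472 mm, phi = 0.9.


a = As * fy / (0.85 * f'c * b)
= 2811 * 400 / (0.85 * 35 * 392)
= 96.4157 mm
Mn = As * fy * (d - a/2) / 10^6
= 476.5119 kN-m
phi*Mn = 0.9 * 476.5119 = 428.86 kN-m

428.86


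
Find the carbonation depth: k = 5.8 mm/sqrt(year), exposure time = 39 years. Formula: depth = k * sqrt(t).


depth = k * sqrt(t)
= 5.8 * sqrt(39)
= 36.22 mm

36.22


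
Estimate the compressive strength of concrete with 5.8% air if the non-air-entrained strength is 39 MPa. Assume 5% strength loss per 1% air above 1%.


Strength loss = (5.8 - 1) * 5 = 24.0%
f'c = 39 * (1 - 24.0/100)
= 29.64 MPa

29.64


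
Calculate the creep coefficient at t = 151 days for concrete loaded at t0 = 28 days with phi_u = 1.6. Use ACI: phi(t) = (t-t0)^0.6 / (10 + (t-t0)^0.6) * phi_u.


dt = 151 - 28 = 123
phi = 123^0.6 / (10 + 123^0.6) * 1.6
= 1.027

1.027


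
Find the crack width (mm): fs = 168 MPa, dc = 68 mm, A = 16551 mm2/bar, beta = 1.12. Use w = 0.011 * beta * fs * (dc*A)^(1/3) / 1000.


w = 0.011 * beta * fs * (dc * A)^(1/3) / 1000
= 0.011 * 1.12 * 168 * (68 * 16551)^(1/3) / 1000
= 0.215 mm

0.215
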